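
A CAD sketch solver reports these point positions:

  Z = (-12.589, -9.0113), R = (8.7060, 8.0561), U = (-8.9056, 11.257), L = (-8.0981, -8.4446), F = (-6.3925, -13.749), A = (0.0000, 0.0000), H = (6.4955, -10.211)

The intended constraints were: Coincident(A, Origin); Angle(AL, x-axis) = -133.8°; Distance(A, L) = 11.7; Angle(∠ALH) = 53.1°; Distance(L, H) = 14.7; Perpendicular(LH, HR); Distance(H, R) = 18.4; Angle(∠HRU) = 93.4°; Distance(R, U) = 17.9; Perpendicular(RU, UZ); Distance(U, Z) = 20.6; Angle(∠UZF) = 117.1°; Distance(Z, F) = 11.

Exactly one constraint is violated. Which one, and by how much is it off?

Distance(Z, F) = 11 — off by 3.20.

A = (0.00, 0.00) ✓; AL at -133.8° ✓; |AL| = 11.70 ✓; ∠ALH = 53.10° ✓; |LH| = 14.70 ✓; ∠(LH, HR) = 90.00° ✓; |HR| = 18.40 ✓; ∠HRU = 93.40° ✓; |RU| = 17.90 ✓; ∠(RU, UZ) = 90.00° ✓; |UZ| = 20.60 ✓; ∠UZF = 117.1° ✓; |ZF| = 7.800 ✗.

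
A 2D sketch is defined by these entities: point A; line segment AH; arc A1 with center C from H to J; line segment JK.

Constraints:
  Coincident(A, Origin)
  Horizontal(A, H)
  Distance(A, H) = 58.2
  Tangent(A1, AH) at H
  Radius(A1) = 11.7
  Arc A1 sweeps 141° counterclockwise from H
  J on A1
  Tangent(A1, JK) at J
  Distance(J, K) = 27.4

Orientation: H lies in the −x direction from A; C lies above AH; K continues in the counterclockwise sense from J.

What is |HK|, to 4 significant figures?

40.51

On A1, H sits at bearing -90° from C; a 141° counterclockwise sweep puts J at bearing 51°, so J = C + 11.7·(cos 51°, sin 51°) = (-50.84, 20.79). The tangent condition forces CJ to be normal to JK, so JK runs along (−sin 51°, cos 51°); with |JK| = 27.4, K = (-72.13, 38.04). Then |HK| = |K − H| = 40.51.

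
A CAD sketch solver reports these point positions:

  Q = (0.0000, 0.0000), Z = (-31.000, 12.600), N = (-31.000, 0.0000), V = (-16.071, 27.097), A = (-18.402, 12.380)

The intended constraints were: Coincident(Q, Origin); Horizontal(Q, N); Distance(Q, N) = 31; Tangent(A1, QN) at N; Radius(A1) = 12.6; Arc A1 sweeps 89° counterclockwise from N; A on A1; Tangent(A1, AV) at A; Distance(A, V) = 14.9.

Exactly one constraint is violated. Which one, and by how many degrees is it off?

Tangent(A1, AV) at A — off by 8.00°.

Q = (0.00, 0.00) ✓; Q.y = 0.00, N.y = 0.00 ✓; |QN| = 31.00 ✓; ∠(ZN, NQ) = 90.00° ✓; |ZN| = 12.60 ✓; bearing(Z→A) − bearing(Z→N) = 89.00° ✓; |ZA| = 12.60 ✓; ∠(ZA, AV) = 98.00° ✗; |AV| = 14.90 ✓.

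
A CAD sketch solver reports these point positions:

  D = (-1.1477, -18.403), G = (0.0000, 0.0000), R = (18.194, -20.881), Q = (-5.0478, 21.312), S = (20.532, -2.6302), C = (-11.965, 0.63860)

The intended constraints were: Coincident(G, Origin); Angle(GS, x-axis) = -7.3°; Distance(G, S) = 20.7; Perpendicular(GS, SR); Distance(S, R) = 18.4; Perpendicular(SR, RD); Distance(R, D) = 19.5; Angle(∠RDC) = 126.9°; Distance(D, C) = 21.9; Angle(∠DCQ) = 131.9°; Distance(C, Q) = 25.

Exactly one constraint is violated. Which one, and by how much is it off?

Distance(C, Q) = 25 — off by 3.20.

G = (0.00, 0.00) ✓; GS at -7.300° ✓; |GS| = 20.70 ✓; ∠(GS, SR) = 90.00° ✓; |SR| = 18.40 ✓; ∠(SR, RD) = 90.00° ✓; |RD| = 19.50 ✓; ∠RDC = 126.9° ✓; |DC| = 21.90 ✓; ∠DCQ = 131.9° ✓; |CQ| = 21.80 ✗.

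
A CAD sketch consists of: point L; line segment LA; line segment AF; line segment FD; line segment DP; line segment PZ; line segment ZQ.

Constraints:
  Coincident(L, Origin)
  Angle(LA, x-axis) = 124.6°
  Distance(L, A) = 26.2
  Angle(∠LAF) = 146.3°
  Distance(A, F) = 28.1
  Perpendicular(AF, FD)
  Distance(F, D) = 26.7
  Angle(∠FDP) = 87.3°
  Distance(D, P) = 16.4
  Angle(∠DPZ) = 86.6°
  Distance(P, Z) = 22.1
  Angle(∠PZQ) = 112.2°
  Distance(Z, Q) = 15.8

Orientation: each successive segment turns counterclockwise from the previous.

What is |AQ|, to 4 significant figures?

29.25

∠DPZ = 86.6° gives PZ at 74.40° from the x-axis; with |PZ| = 22.1, Z = (-29.41, 23.09). ∠PZQ = 112.2° gives ZQ at 142.2° from the x-axis; with |ZQ| = 15.8, Q = (-41.89, 32.78). Then |AQ| = |Q − A| = 29.25.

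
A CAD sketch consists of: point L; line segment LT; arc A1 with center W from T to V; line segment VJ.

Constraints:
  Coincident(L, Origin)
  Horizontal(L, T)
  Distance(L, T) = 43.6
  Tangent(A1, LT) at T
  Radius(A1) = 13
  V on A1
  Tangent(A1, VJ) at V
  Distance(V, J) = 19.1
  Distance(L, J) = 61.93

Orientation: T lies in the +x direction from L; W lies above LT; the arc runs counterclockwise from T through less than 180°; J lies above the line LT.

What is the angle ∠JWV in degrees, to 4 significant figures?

55.76°

L is at the origin; L and T share the same y with |LT| = 43.6 and T on the +x side, so T = (43.60, 0.000). A1 meets LT tangentially, so WT is at right angles to LT, so W = T + (0, 13) = (43.60, 13.00). Since WV ⟂ VJ (tangency), |WJ| = √(13.0² + 19.1²) = 23.10 regardless of where V sits on A1. So J lies on both circle(L, 61.93) and circle(W, 23.10); the above-LT intersection is J = (51.22, 34.81). V is the foot of the tangent from J: V = (56.16, 16.36).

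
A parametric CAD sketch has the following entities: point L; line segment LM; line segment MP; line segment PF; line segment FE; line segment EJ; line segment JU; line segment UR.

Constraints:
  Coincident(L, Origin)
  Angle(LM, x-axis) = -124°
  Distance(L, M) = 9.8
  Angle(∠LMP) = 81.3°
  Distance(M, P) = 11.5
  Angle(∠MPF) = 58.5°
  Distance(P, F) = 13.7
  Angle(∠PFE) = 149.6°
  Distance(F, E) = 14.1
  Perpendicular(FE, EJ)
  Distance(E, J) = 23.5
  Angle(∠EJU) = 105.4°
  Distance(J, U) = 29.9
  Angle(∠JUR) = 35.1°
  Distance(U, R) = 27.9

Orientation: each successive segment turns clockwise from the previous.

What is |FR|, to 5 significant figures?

10.362

∠EJU = 105.4° gives JU at -179.20° from the x-axis; with |JU| = 29.9, U = (-22.925, -23.308). ∠JUR = 35.1° gives UR at 35.900° from the x-axis; with |UR| = 27.9, R = (-0.32508, -6.9485). Then |FR| = |R − F| = 10.362.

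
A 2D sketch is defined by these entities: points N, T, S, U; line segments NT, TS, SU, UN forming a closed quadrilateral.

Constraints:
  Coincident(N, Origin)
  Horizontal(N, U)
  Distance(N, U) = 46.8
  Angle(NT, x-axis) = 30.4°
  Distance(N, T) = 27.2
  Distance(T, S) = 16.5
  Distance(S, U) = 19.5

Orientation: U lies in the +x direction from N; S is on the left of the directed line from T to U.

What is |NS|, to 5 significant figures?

43.331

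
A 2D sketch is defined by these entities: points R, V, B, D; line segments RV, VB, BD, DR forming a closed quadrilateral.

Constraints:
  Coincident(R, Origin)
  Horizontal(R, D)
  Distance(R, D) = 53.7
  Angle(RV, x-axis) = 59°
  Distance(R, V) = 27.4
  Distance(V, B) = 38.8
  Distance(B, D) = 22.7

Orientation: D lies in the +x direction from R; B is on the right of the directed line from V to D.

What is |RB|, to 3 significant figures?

34.9

Checks: |VB| = 38.80 ✓; |BD| = 22.70 ✓.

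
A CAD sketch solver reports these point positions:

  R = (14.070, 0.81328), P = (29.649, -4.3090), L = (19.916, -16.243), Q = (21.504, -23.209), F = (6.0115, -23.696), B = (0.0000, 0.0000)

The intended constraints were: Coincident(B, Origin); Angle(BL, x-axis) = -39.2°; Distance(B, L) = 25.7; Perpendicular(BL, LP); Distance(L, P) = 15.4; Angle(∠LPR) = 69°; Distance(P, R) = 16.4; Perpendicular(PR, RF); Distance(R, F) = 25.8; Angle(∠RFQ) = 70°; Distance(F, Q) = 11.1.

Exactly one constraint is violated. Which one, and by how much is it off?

Distance(F, Q) = 11.1 — off by 4.40.

B = (0.00, 0.00) ✓; BL at -39.20° ✓; |BL| = 25.70 ✓; ∠(BL, LP) = 90.00° ✓; |LP| = 15.40 ✓; ∠LPR = 69.00° ✓; |PR| = 16.40 ✓; ∠(PR, RF) = 90.00° ✓; |RF| = 25.80 ✓; ∠RFQ = 70.00° ✓; |FQ| = 15.50 ✗.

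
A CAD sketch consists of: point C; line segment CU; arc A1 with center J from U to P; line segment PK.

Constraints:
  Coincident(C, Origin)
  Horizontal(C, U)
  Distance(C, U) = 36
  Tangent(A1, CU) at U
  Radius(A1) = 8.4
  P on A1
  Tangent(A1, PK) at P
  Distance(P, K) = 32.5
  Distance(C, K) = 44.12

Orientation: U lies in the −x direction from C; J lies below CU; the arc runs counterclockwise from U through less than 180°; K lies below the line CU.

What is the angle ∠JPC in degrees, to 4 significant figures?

22.28°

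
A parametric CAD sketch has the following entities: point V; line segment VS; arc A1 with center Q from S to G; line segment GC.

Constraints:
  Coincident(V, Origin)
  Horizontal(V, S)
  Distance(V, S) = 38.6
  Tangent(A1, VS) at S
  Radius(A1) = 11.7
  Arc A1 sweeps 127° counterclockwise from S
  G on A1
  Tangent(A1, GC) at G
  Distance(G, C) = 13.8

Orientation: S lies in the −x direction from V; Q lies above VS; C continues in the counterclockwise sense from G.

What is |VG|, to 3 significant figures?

34.7

Since A1 is tangent to VS there, QS ⟂ VS, so Q = S + (0, 11.7) = (-38.6, 11.7). On A1, S sits at bearing -90° from Q; a 127° counterclockwise sweep puts G at bearing 37°, so G = Q + 11.7·(cos 37°, sin 37°) = (-29.3, 18.7). Then |VG| = |G − V| = 34.7.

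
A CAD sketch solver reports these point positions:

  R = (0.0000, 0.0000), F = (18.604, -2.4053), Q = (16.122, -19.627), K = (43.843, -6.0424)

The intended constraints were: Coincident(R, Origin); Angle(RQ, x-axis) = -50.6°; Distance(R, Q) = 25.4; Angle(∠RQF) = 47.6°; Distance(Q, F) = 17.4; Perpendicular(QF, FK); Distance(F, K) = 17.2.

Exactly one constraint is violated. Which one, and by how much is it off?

Distance(F, K) = 17.2 — off by 8.30.

R = (0.00, 0.00) ✓; RQ at -50.60° ✓; |RQ| = 25.40 ✓; ∠RQF = 47.60° ✓; |QF| = 17.40 ✓; ∠(QF, FK) = 90.00° ✓; |FK| = 25.50 ✗.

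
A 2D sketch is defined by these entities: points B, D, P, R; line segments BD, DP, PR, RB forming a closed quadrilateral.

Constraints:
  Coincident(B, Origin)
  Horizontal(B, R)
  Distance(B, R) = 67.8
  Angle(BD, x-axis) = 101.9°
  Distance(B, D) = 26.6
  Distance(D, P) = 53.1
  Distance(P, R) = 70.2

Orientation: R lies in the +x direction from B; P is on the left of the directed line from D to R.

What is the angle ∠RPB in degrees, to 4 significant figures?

57.71°

B is at the origin; B and R share the same y with |BR| = 67.8 and R in +x, so R = (67.8, 0). BD runs at 101.9° with |BD| = 26.6, so D = (-5.485, 26.03). P is determined by |DP| = 53.1 and |PR| = 70.2 together: it lies at the intersection of circle(D, 53.1) and circle(R, 70.2). With |DR| = 77.77, the foot of the radical line on DR is 25.33 from D and the perpendicular offset is √(53.1² − 25.33²) = 46.67. Taking the left-of-DR solution: P = (34.00, 61.53).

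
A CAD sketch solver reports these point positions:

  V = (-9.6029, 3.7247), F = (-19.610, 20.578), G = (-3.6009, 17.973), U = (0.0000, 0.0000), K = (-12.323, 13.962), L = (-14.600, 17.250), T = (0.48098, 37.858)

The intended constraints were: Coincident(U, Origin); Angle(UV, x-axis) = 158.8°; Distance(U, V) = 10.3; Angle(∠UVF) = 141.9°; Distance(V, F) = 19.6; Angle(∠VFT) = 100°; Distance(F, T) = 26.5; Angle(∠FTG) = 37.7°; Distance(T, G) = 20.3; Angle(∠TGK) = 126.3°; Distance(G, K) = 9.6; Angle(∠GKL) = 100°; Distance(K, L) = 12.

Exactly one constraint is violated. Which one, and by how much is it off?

Distance(K, L) = 12 — off by 8.00.

U = (0.00, 0.00) ✓; UV at 158.8° ✓; |UV| = 10.30 ✓; ∠UVF = 141.9° ✓; |VF| = 19.60 ✓; ∠VFT = 100.0° ✓; |FT| = 26.50 ✓; ∠FTG = 37.70° ✓; |TG| = 20.30 ✓; ∠TGK = 126.3° ✓; |GK| = 9.600 ✓; ∠GKL = 100.0° ✓; |KL| = 3.999 ✗.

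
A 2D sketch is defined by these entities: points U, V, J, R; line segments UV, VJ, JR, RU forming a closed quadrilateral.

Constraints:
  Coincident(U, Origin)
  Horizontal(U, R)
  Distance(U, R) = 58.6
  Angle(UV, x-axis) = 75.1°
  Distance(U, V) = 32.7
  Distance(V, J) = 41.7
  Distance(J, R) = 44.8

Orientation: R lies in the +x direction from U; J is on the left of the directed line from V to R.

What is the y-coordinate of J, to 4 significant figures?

43.61

Checks: |VJ| = 41.70 ✓; |JR| = 44.80 ✓.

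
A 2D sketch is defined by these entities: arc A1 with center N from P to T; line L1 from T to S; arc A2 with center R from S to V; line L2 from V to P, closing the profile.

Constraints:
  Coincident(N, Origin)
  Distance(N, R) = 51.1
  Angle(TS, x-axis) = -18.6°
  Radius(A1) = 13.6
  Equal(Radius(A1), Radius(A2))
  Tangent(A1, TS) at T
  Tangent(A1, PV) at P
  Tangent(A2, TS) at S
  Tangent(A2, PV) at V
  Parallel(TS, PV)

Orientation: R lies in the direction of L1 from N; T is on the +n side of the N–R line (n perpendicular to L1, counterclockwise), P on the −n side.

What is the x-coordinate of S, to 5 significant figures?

52.769

The slot axis is L1's direction at -18.6°, so u = (cos -18.6°, sin -18.6°) = (0.94777, -0.31896) and n = (−sin -18.6°, cos -18.6°) = (0.31896, 0.94777). N is at the origin and R lies 51.1 along u from N, so R = 51.1·u = (48.431, -16.299). Tangency of A1 to both parallel lines with radius 13.6 puts T and P at N ± 13.6·n: T = (4.3378, 12.890), P = (-4.3378, -12.890). Equal radii place S and V the same way about R: S = R + 13.6·n = (52.769, -3.4092), V = R − 13.6·n = (44.093, -29.188). So S.x = 52.769.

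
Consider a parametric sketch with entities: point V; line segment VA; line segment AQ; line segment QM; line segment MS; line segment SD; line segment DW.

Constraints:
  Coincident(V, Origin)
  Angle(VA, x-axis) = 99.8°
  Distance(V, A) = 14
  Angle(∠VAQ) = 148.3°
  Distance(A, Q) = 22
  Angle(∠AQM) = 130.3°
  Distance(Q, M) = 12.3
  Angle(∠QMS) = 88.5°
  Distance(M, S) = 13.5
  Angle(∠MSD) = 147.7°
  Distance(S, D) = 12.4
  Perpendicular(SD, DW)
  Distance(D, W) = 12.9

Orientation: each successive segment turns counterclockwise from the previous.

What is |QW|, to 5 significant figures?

17.564

V is at the origin; VA runs at 99.8° with length 14.0, so A = (-2.3829, 13.796). ∠VAQ = 148.3° gives AQ at 131.50° from the x-axis; with |AQ| = 22.0, Q = (-16.961, 30.273). ∠AQM = 130.3° gives QM at -178.80° from the x-axis; with |QM| = 12.3, M = (-29.258, 30.015). ∠QMS = 88.5° gives MS at -87.300° from the x-axis; with |MS| = 13.5, S = (-28.622, 16.530). ∠MSD = 147.7° gives SD at -55.000° from the x-axis; with |SD| = 12.4, D = (-21.510, 6.3726). The perpendicularity gives DW at right angles to SD, so DW runs at 35.000°; with |DW| = 12.9, W = (-10.943, 13.772). Then |QW| = |W − Q| = 17.564.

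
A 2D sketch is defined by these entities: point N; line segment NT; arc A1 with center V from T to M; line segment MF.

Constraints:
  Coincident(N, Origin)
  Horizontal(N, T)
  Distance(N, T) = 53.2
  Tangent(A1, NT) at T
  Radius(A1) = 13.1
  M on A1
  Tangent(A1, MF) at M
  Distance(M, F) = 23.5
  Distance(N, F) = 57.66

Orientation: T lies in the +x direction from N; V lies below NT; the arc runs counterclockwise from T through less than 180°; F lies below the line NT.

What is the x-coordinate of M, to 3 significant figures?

40.2

Checks: |VM| = 13.10 ✓; ∠(VM, MF) = 90.00° ✓; |MF| = 23.50 ✓; |NF| = 57.66 ✓.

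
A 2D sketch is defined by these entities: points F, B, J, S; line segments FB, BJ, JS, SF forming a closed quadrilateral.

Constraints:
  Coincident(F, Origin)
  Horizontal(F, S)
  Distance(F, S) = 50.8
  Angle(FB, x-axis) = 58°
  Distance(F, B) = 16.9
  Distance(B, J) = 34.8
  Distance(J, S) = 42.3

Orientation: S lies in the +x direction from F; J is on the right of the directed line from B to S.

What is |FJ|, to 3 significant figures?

24.3

F is at the origin; F and S share the same y with |FS| = 50.8 and S in +x, so S = (50.8, 0). FB runs at 58.0° with |FB| = 16.9, so B = (8.96, 14.3). J is determined by |BJ| = 34.8 and |JS| = 42.3 together: it lies at the intersection of circle(B, 34.8) and circle(S, 42.3). With |BS| = 44.2, the foot of the radical line on BS is 15.6 from B and the perpendicular offset is √(34.8² − 15.6²) = 31.1. Taking the right-of-BS solution: J = (13.6, -20.2).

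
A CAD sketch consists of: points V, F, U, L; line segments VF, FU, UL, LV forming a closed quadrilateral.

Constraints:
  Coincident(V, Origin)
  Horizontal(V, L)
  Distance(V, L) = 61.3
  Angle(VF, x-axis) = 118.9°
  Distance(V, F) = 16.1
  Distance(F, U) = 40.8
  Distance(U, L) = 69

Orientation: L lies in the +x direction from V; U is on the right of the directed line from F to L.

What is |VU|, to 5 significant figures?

26.473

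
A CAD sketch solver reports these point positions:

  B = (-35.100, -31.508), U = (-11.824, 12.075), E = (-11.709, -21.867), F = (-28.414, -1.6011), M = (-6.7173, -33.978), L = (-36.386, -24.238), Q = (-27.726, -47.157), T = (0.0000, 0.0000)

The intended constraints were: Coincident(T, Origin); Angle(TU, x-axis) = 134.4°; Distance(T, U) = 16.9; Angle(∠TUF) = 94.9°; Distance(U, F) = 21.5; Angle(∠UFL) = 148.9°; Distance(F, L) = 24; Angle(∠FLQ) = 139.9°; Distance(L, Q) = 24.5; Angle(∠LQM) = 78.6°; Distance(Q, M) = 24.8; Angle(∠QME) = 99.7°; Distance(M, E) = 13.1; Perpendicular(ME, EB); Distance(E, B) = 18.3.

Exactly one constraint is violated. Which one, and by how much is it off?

Distance(E, B) = 18.3 — off by 7.00.

T = (0.00, 0.00) ✓; TU at 134.4° ✓; |TU| = 16.90 ✓; ∠TUF = 94.90° ✓; |UF| = 21.50 ✓; ∠UFL = 148.9° ✓; |FL| = 24.00 ✓; ∠FLQ = 139.9° ✓; |LQ| = 24.50 ✓; ∠LQM = 78.60° ✓; |QM| = 24.80 ✓; ∠QME = 99.70° ✓; |ME| = 13.10 ✓; ∠(ME, EB) = 90.00° ✓; |EB| = 25.30 ✗.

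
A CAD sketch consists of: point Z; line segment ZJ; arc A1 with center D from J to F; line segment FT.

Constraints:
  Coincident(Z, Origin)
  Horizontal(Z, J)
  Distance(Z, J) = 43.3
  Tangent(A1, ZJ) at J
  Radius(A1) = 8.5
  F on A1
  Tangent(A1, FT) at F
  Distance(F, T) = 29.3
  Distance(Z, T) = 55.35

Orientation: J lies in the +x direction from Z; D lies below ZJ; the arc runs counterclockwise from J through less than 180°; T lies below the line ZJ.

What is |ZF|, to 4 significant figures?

36.26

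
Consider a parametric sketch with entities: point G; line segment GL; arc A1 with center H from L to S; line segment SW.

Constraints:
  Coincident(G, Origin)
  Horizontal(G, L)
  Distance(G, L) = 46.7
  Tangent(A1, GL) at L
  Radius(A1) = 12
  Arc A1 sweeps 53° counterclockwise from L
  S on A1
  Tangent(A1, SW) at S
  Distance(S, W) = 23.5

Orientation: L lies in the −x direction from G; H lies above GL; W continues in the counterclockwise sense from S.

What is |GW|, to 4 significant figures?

32.90

On A1, L sits at bearing -90° from H; a 53° counterclockwise sweep puts S at bearing -37°, so S = H + 12.0·(cos -37°, sin -37°) = (-37.12, 4.778). Since A1 is tangent to SW there, HS ⟂ SW, so SW runs along (−sin -37°, cos -37°); with |SW| = 23.5, W = (-22.97, 23.55). Then |GW| = |W − G| = 32.90.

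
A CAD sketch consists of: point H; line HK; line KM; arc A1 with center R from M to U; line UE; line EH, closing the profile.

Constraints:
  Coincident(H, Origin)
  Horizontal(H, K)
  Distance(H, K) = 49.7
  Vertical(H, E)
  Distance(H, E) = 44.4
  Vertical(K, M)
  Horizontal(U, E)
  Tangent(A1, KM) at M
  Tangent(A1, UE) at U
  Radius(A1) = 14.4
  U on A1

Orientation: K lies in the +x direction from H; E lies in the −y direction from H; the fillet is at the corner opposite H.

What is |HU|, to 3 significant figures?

56.7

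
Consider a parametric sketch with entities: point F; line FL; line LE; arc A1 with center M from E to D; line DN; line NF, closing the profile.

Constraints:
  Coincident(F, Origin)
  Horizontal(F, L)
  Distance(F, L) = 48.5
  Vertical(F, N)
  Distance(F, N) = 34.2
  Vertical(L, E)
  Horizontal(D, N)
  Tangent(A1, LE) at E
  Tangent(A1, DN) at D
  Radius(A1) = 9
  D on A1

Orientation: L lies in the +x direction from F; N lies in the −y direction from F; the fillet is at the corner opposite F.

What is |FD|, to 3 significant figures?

52.2

F is at the origin; FL is horizontal with |FL| = 48.5 and L on the +x side, so L = (48.5, 0.00). FN is vertical with |FN| = 34.2 and N on the −y side, so N = (0.00, -34.2). The virtual corner opposite F is at (48.5, -34.2). Since A1 is tangent to LE there, ME ⟂ LE and A1 meets DN tangentially, so MD is at right angles to DN, with radius 9.0, so the center M sits 9.0 in from both sides at M = (39.5, -25.2). That places the tangent points at E = (48.5, -25.2) on LE and D = (39.5, -34.2) on DN. Then |FD| = |D − F| = 52.2.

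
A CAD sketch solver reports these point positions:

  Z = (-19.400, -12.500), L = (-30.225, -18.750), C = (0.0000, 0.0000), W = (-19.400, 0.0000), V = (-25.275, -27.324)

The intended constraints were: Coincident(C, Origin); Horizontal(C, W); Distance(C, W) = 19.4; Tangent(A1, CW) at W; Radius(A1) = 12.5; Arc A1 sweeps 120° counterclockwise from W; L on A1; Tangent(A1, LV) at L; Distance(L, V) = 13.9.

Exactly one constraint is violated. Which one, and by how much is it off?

Distance(L, V) = 13.9 — off by 4.00.

C = (0.00, 0.00) ✓; C.y = 0.00, W.y = 0.00 ✓; |CW| = 19.40 ✓; ∠(ZW, WC) = 90.00° ✓; |ZW| = 12.50 ✓; bearing(Z→L) − bearing(Z→W) = 120.0° ✓; |ZL| = 12.50 ✓; ∠(ZL, LV) = 90.00° ✓; |LV| = 9.900 ✗.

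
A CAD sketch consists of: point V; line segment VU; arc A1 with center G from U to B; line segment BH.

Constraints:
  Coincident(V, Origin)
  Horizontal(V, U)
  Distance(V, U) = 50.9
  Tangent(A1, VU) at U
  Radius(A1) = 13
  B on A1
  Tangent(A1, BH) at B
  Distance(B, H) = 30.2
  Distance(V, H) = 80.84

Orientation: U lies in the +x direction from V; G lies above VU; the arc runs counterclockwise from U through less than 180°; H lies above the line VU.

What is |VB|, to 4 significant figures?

64.31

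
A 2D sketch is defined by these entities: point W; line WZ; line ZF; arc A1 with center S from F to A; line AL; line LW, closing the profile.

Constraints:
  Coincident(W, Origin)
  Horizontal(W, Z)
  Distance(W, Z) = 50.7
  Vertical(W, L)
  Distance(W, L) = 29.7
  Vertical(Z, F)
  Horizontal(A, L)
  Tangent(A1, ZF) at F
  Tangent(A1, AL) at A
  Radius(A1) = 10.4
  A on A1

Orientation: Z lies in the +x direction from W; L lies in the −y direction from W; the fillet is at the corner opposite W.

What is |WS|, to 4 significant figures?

44.68

W is at the origin; WZ is horizontal with |WZ| = 50.7 and Z on the +x side, so Z = (50.70, 0.000). W and L share the same x with |WL| = 29.7 and L on the −y side, so L = (0.000, -29.70). The virtual corner opposite W is at (50.70, -29.70). Tangency of A1 to ZF means the radius SF is perpendicular to ZF and the tangent condition forces SA to be normal to AL, with radius 10.4, so the center S sits 10.4 in from both sides at S = (40.30, -19.30). Then |WS| = |S − W| = 44.68.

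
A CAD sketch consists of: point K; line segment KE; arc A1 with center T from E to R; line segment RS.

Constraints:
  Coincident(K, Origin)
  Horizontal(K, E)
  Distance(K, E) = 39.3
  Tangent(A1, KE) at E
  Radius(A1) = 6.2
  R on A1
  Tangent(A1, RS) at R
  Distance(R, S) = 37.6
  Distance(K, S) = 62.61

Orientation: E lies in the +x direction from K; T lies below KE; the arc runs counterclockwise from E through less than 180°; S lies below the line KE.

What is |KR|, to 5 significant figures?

34.340

Checks: |TE| = 6.200 ✓; |TR| = 6.200 ✓; ∠(TR, RS) = 90.00° ✓; |RS| = 37.60 ✓; |KS| = 62.61 ✓.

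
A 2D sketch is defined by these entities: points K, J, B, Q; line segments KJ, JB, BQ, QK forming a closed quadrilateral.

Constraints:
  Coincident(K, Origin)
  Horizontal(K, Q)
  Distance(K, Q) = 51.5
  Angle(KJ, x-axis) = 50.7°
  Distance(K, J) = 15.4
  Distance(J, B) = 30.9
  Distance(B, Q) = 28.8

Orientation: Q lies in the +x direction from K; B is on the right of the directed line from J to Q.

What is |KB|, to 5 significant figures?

29.936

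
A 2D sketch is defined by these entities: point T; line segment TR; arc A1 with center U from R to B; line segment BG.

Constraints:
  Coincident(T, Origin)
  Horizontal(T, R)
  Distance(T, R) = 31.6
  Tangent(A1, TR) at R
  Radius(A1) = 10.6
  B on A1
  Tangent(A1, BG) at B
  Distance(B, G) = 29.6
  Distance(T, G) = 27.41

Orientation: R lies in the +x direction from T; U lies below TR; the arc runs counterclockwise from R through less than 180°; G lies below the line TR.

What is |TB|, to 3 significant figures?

23.7

Checks: |UB| = 10.60 ✓; ∠(UB, BG) = 90.00° ✓; |BG| = 29.60 ✓; |TG| = 27.41 ✓.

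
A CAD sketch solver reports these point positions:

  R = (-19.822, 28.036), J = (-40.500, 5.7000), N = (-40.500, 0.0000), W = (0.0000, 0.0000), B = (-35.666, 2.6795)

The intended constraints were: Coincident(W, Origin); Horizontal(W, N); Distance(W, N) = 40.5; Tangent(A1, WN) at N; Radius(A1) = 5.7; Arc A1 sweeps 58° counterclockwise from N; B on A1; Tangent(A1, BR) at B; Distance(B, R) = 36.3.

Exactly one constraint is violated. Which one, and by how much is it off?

Distance(B, R) = 36.3 — off by 6.40.

W = (0.00, 0.00) ✓; W.y = 0.00, N.y = 0.00 ✓; |WN| = 40.50 ✓; ∠(JN, NW) = 90.00° ✓; |JN| = 5.700 ✓; bearing(J→B) − bearing(J→N) = 58.00° ✓; |JB| = 5.700 ✓; ∠(JB, BR) = 90.00° ✓; |BR| = 29.90 ✗.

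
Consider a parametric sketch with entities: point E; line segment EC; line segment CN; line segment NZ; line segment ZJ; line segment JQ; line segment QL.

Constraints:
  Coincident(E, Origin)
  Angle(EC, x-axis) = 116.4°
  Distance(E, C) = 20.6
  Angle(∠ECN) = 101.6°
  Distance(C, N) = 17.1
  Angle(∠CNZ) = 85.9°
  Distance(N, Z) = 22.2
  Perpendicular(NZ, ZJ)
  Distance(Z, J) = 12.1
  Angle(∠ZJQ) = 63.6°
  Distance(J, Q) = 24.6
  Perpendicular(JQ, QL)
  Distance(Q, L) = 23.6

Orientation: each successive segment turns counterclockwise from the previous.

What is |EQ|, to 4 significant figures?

28.40

E is at the origin; EC runs at 116.4° with length 20.6, so C = (-9.159, 18.45). ∠ECN = 101.6° gives CN at -165.2° from the x-axis; with |CN| = 17.1, N = (-25.69, 14.08). ∠CNZ = 85.9° gives NZ at -71.10° from the x-axis; with |NZ| = 22.2, Z = (-18.50, -6.920). NZ ⟂ ZJ, so ZJ runs at 18.90°; with |ZJ| = 12.1, J = (-7.054, -3.000). ∠ZJQ = 63.6° gives JQ at 135.3° from the x-axis; with |JQ| = 24.6, Q = (-24.54, 14.30). Then |EQ| = |Q − E| = 28.40.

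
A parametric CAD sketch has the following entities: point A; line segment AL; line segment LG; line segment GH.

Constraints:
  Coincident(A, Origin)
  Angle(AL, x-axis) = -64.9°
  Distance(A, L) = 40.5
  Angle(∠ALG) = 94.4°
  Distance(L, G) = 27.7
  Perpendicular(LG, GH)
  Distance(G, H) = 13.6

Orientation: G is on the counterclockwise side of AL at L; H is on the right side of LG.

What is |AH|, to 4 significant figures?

62.15

∠ALG = 94.4°, so LG runs at -64.9° + (180° − 94.4°) = 20.70° from the x-axis; with |LG| = 27.7, G = L + 27.7·(cos 20.70°, sin 20.70°) = (43.09, -26.88). LG is perpendicular to GH; with |GH| = 13.6 on the right of LG, H = G + 13.6·(0.3535, -0.9354) = (47.90, -39.61). Then |AH| = |H − A| = 62.15.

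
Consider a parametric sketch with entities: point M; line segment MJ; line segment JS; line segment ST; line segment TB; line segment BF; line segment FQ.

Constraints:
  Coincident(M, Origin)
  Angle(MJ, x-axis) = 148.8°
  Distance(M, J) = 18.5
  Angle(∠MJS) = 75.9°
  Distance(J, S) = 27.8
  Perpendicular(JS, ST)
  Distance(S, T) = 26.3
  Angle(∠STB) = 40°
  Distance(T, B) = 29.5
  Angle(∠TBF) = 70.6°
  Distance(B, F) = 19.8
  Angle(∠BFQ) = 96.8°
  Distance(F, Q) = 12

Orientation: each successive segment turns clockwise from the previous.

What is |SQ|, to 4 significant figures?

8.975

M is at the origin; MJ runs at 148.8° with length 18.5, so J = (-15.82, 9.583). ∠MJS = 75.9° gives JS at 44.70° from the x-axis; with |JS| = 27.8, S = (3.936, 29.14). JS ⟂ ST, so ST runs at -45.30°; with |ST| = 26.3, T = (22.44, 10.44). ∠STB = 40.0° gives TB at 174.7° from the x-axis; with |TB| = 29.5, B = (-6.939, 13.17). ∠TBF = 70.6° gives BF at 65.30° from the x-axis; with |BF| = 19.8, F = (1.335, 31.16). ∠BFQ = 96.8° gives FQ at -17.90° from the x-axis; with |FQ| = 12.0, Q = (12.75, 27.47). Then |SQ| = |Q − S| = 8.975.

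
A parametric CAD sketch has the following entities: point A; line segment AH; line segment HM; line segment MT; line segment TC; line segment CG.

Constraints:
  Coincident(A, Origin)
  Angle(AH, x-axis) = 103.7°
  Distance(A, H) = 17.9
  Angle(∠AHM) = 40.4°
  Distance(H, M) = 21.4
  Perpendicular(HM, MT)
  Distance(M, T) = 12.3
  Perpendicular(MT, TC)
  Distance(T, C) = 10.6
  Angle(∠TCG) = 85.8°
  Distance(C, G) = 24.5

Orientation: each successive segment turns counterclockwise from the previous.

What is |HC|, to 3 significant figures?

16.4

HM is perpendicular to MT, so MT runs at -26.7°; with |MT| = 12.3, T = (-2.87, -7.25). MT ⟂ TC, so TC runs at 63.3°; with |TC| = 10.6, C = (1.90, 2.22). Then |HC| = |C − H| = 16.4.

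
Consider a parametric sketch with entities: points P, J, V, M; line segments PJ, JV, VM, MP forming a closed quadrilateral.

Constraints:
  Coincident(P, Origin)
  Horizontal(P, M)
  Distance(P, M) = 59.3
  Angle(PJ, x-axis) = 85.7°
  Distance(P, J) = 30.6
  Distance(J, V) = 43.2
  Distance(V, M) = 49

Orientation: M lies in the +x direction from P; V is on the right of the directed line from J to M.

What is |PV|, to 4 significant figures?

16.51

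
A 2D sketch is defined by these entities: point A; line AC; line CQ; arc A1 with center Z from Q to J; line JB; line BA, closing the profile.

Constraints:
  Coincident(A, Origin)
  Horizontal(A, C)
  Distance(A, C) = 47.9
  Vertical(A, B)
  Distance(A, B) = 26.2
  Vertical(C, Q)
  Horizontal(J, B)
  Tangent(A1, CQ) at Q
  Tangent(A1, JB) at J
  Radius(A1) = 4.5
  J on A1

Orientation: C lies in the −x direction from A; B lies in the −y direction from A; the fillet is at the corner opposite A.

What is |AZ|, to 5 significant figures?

48.523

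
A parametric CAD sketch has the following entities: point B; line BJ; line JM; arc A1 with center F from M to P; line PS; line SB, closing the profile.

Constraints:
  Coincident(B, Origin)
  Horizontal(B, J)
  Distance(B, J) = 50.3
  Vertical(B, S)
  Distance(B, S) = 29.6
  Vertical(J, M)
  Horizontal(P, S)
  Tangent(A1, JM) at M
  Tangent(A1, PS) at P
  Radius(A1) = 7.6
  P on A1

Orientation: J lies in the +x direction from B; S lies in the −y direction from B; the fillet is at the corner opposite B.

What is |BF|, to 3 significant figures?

48.0

B is at the origin; B and J share the same y with |BJ| = 50.3 and J on the +x side, so J = (50.3, 0.00). BS is vertical with |BS| = 29.6 and S on the −y side, so S = (0.00, -29.6). The virtual corner opposite B is at (50.3, -29.6). A1 meets JM tangentially, so FM is at right angles to JM and A1 meets PS tangentially, so FP is at right angles to PS, with radius 7.6, so the center F sits 7.6 in from both sides at F = (42.7, -22.0). Then |BF| = |F − B| = 48.0.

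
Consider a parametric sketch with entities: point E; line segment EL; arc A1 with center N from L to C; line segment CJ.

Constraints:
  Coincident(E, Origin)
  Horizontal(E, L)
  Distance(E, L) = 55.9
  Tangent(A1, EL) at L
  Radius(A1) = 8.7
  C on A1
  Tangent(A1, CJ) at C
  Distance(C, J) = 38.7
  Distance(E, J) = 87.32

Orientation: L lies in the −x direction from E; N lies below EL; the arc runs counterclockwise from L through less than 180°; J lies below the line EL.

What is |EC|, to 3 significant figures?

64.5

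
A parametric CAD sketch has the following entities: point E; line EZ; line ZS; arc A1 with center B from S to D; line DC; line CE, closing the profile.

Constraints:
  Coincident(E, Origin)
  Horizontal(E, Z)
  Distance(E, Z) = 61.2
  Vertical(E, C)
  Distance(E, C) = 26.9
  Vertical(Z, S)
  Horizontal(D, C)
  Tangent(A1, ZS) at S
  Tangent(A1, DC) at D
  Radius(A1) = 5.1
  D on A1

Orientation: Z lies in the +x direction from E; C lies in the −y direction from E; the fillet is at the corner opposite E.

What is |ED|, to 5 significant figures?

62.216

E is at the origin; E and Z share the same y with |EZ| = 61.2 and Z on the +x side, so Z = (61.200, 0.0000). EC is vertical with |EC| = 26.9 and C on the −y side, so C = (0.0000, -26.900). The virtual corner opposite E is at (61.200, -26.900). Since A1 is tangent to ZS there, BS ⟂ ZS and since A1 is tangent to DC there, BD ⟂ DC, with radius 5.1, so the center B sits 5.1 in from both sides at B = (56.100, -21.800). That places the tangent points at S = (61.200, -21.800) on ZS and D = (56.100, -26.900) on DC. Then |ED| = |D − E| = 62.216.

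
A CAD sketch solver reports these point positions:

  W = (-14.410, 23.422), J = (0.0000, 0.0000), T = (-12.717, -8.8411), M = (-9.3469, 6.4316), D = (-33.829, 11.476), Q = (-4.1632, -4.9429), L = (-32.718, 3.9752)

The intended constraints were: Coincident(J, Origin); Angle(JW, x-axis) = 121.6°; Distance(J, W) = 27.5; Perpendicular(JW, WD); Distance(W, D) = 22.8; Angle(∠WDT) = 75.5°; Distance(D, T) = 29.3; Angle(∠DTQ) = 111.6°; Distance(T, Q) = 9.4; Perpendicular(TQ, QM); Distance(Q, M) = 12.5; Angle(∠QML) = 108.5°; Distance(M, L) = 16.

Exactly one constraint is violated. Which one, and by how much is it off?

Distance(M, L) = 16 — off by 7.50.

J = (0.00, 0.00) ✓; JW at 121.6° ✓; |JW| = 27.50 ✓; ∠(JW, WD) = 90.00° ✓; |WD| = 22.80 ✓; ∠WDT = 75.50° ✓; |DT| = 29.30 ✓; ∠DTQ = 111.6° ✓; |TQ| = 9.400 ✓; ∠(TQ, QM) = 90.00° ✓; |QM| = 12.50 ✓; ∠QML = 108.5° ✓; |ML| = 23.50 ✗.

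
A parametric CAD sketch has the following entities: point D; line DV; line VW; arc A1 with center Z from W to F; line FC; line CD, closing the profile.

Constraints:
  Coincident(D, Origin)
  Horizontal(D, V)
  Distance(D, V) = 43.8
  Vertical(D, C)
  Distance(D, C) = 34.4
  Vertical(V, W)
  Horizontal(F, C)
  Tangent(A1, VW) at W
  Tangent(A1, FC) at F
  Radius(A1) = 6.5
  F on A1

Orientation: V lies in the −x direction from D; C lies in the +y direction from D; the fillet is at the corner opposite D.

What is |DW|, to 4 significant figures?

51.93

D is at the origin; DV is horizontal with |DV| = 43.8 and V on the −x side, so V = (-43.80, 0.000). DC is vertical with |DC| = 34.4 and C on the +y side, so C = (0.000, 34.40). The virtual corner opposite D is at (-43.80, 34.40). The tangent condition forces ZW to be normal to VW and tangency of A1 to FC means the radius ZF is perpendicular to FC, with radius 6.5, so the center Z sits 6.5 in from both sides at Z = (-37.30, 27.90). That places the tangent points at W = (-43.80, 27.90) on VW and F = (-37.30, 34.40) on FC. Then |DW| = |W − D| = 51.93.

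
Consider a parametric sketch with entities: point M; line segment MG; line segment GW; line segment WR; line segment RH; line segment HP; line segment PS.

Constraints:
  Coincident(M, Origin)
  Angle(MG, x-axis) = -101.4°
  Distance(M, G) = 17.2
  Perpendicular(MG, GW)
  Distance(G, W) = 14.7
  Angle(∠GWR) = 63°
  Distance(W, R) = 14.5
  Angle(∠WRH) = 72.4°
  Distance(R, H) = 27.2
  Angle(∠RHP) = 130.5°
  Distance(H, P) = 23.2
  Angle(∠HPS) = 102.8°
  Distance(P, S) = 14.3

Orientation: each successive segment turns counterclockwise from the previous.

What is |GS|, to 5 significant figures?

31.809

∠RHP = 130.5° gives HP at -97.300° from the x-axis; with |HP| = 23.2, P = (-18.597, -43.706). ∠HPS = 102.8° gives PS at -20.100° from the x-axis; with |PS| = 14.3, S = (-5.1679, -48.620). Then |GS| = |S − G| = 31.809.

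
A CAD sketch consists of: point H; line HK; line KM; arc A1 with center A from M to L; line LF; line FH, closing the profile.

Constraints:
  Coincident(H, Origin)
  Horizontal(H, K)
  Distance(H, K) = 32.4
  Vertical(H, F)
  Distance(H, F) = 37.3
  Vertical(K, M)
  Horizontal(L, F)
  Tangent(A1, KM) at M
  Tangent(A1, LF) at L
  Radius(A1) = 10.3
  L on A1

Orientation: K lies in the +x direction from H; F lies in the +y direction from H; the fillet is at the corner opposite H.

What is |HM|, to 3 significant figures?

42.2

The virtual corner opposite H is at (32.4, 37.3). The tangent condition forces AM to be normal to KM and A1 meets LF tangentially, so AL is at right angles to LF, with radius 10.3, so the center A sits 10.3 in from both sides at A = (22.1, 27.0). That places the tangent points at M = (32.4, 27.0) on KM and L = (22.1, 37.3) on LF. Then |HM| = |M − H| = 42.2.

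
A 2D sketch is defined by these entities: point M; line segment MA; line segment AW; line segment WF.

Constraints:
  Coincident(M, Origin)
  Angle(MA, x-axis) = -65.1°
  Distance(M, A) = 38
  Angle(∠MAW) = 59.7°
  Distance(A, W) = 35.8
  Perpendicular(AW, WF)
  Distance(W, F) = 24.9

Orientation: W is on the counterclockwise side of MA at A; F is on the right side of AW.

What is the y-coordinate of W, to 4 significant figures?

-5.071

M is at the origin; MA runs at -65.1° with length 38.0, so A = 38.0·(cos -65.1°, sin -65.1°) = (16.00, -34.47). ∠MAW = 59.7°, so AW runs at -65.1° + (180° − 59.7°) = 55.20° from the x-axis; with |AW| = 35.8, W = A + 35.8·(cos 55.20°, sin 55.20°) = (36.43, -5.071). So W.y = -5.071.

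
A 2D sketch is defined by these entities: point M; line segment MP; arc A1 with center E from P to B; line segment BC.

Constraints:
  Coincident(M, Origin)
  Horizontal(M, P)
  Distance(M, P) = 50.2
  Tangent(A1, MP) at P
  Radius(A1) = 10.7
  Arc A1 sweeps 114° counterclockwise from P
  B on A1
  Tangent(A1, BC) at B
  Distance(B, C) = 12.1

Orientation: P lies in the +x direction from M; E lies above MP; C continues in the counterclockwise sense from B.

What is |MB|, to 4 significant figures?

61.83

M is at the origin; MP is horizontal with |MP| = 50.2 and P on the +x side, so P = (50.20, 0.000). The tangent condition forces EP to be normal to MP, so E = P + (0, 10.7) = (50.20, 10.70). On A1, P sits at bearing -90° from E; a 114° counterclockwise sweep puts B at bearing 24°, so B = E + 10.7·(cos 24°, sin 24°) = (59.97, 15.05). Then |MB| = |B − M| = 61.83.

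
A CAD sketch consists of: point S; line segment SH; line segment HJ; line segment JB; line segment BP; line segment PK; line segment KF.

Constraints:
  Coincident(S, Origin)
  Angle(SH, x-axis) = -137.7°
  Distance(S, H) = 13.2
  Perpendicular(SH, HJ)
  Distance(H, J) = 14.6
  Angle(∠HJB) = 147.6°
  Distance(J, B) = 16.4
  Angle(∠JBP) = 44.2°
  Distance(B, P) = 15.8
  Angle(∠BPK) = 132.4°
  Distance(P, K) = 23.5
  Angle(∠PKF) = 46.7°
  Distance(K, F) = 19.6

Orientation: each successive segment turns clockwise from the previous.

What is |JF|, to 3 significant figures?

5.62

S is at the origin; SH runs at -137.7° with length 13.2, so H = (-9.76, -8.88). SH is perpendicular to HJ, so HJ runs at 132°; with |HJ| = 14.6, J = (-19.6, 1.91). ∠HJB = 147.6° gives JB at 99.9° from the x-axis; with |JB| = 16.4, B = (-22.4, 18.1). ∠JBP = 44.2° gives BP at -35.9° from the x-axis; with |BP| = 15.8, P = (-9.61, 8.81). ∠BPK = 132.4° gives PK at -83.5° from the x-axis; with |PK| = 23.5, K = (-6.95, -14.5). ∠PKF = 46.7° gives KF at 143° from the x-axis; with |KF| = 19.6, F = (-22.6, -2.80). Then |JF| = |F − J| = 5.62.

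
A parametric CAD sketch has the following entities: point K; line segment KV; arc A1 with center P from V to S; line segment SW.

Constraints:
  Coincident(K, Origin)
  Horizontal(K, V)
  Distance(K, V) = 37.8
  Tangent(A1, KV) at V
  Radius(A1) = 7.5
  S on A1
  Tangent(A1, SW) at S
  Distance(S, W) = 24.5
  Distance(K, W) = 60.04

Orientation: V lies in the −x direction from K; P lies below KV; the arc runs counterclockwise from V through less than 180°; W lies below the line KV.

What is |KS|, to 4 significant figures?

45.14

Checks: |PS| = 7.500 ✓; ∠(PS, SW) = 90.00° ✓; |SW| = 24.50 ✓; |KW| = 60.04 ✓.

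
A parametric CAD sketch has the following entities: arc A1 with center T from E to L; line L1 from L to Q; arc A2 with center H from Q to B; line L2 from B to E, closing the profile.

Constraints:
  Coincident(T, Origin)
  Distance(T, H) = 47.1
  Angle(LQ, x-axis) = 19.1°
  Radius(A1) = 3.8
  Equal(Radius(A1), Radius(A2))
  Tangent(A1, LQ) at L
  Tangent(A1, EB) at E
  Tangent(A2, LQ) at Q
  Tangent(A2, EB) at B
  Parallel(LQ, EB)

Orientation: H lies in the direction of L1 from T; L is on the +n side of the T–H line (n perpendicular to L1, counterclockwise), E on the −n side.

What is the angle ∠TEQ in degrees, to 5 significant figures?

80.834°

The slot axis is L1's direction at 19.1°, so u = (cos 19.1°, sin 19.1°) = (0.94495, 0.32722) and n = (−sin 19.1°, cos 19.1°) = (-0.32722, 0.94495). T is at the origin and H lies 47.1 along u from T, so H = 47.1·u = (44.507, 15.412). Tangency of A1 to both parallel lines with radius 3.8 puts L and E at T ± 3.8·n: L = (-1.2434, 3.5908), E = (1.2434, -3.5908). Equal radii place Q and B the same way about H: Q = H + 3.8·n = (43.264, 19.003), B = H − 3.8·n = (45.751, 11.821). Then cos ∠TEQ = ET·EQ / (|ET||EQ|), giving 80.834°.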